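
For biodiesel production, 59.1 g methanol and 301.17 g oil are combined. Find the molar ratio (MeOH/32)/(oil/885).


Molar ratio = n_MeOH / n_oil = (MeOH/32) / (oil/885) = (MeOH * 885) / (32 * oil)
= (59.1 * 885) / (32 * 301.17)
= 5.4271

5.4271


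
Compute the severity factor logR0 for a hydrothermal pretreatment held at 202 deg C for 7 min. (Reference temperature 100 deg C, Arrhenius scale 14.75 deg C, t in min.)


logR0 = log10(t * exp((T - 100) / 14.75))
= log10(7 * exp((202 - 100) / 14.75))
= 3.8484

3.8484


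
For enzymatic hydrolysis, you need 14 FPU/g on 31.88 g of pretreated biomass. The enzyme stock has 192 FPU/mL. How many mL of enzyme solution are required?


V = dosage * m_sub / activity
V = 14 * 31.88 / 192
V = 2.3246 mL

2.3246 mL


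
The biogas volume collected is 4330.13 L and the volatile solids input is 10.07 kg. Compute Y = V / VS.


Y = V / VS
= 4330.13 / 10.07
= 430.0030 L/kg VS

430.0030 L/kg VS


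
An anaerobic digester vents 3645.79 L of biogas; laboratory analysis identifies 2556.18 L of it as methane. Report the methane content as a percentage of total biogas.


CH4% = V_CH4 / V_total * 100
= 2556.18 / 3645.79 * 100
= 70.1132%

70.1132%


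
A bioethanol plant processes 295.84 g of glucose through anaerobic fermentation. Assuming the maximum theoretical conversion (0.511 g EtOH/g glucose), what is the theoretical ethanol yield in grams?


Theoretical ethanol yield: m_EtOH = 0.511 * m_glucose
m_EtOH = 0.511 * 295.84 = 151.1742 g

151.1742 g


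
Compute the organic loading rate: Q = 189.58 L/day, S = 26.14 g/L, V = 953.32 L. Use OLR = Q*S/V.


OLR = Q * S / V
= 189.58 * 26.14 / 953.32
= 5.1983 g/L/day

5.1983 g/L/day


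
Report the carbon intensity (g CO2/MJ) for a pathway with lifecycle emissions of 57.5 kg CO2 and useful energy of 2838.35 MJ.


CI = CO2 * 1000 / E
= 57.5 * 1000 / 2838.35
= 20.2582 g CO2/MJ

20.2582 g CO2/MJ


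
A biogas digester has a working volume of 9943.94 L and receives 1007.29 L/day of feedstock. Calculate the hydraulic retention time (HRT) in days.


HRT = V / Q
= 9943.94 / 1007.29
= 9.8720 days

9.8720 days


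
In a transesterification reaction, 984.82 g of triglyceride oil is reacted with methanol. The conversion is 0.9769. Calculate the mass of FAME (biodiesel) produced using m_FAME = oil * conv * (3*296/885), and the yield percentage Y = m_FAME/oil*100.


m_FAME = oil * conv * (3 * 296 / 885) = oil * conv * (888/885)
= 984.82 * 0.9769 * 888 / 885
= 965.3319 g
Y = m_FAME / oil * 100 = conv * (888/885) * 100
= 0.9769 * 888 / 885 * 100
= 98.02%

965.3319 g FAME; Y = 98.02%


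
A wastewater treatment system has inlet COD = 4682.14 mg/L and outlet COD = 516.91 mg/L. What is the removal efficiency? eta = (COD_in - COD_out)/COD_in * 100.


eta = (COD_in - COD_out) / COD_in * 100
= (4682.14 - 516.91) / 4682.14 * 100
= 88.9600%

88.9600%


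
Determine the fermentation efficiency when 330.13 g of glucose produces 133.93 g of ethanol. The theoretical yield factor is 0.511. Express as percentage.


Fermentation efficiency = (actual / (0.511 * glucose)) * 100
= (133.93 / (0.511 * 330.13)) * 100
= 79.3911%

79.3911%


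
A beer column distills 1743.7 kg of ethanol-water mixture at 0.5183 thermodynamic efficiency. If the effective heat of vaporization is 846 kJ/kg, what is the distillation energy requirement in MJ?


E = m * 846 / (eta * 1000)
= 1743.7 * 846 / (0.5183 * 1000)
= 2846.1706 MJ

2846.1706 MJ


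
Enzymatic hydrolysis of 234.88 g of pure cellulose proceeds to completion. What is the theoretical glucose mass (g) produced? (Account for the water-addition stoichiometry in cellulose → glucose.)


glucose = cellulose * 180/162
= 234.88 * 180/162
= 260.9778 g

260.9778 g


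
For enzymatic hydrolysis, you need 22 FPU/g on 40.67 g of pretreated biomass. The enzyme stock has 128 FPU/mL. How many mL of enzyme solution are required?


V = dosage * m_sub / activity
V = 22 * 40.67 / 128
V = 6.9902 mL

6.9902 mL


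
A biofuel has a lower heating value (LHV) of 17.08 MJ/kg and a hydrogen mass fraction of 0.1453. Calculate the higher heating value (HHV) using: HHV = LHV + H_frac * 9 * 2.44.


HHV = LHV + H_frac * 9 * 2.44
= 17.08 + 0.1453 * 9 * 2.44
= 20.2708 MJ/kg

20.2708 MJ/kg


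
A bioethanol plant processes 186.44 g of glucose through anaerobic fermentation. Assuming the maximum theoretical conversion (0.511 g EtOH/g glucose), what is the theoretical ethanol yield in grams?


Theoretical ethanol yield: m_EtOH = 0.511 * m_glucose
m_EtOH = 0.511 * 186.44 = 95.2708 g

95.2708 g


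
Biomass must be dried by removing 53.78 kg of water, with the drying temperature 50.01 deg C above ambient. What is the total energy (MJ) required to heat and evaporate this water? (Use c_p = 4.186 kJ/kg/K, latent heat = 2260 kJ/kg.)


E = m_water * (4.186 * dT + 2260) / 1000
= 53.78 * (4.186 * 50.01 + 2260) / 1000
= 132.8012 MJ

132.8012 MJ


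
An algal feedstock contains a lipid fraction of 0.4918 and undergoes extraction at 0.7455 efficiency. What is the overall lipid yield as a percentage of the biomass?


Y = lipid_content * extraction_eff * 100
= 0.4918 * 0.7455 * 100
= 36.6637%

36.6637%


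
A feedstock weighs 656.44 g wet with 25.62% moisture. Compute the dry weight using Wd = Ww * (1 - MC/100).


Wd = Ww * (1 - MC/100)
= 656.44 * (1 - 25.62/100)
= 488.2601 g

488.2601 g


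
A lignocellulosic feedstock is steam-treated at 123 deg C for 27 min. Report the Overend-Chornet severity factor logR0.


logR0 = log10(t * exp((T - 100) / 14.75))
= log10(27 * exp((123 - 100) / 14.75))
= 2.1086

2.1086


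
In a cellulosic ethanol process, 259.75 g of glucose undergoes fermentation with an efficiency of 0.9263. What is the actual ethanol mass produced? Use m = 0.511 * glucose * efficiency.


Actual ethanol: m = 0.511 * 259.75 * 0.9263
m = 122.9499 g

122.9499 g


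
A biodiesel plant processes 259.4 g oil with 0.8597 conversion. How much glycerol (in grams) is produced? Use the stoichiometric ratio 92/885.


glycerol = oil * conv * (92/885)
= 259.4 * 0.8597 * 92 / 885
= 23.1826 g

23.1826 g


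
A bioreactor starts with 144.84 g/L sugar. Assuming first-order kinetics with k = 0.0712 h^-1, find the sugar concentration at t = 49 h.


S = S0 * exp(-k * t)
S = 144.84 * exp(-0.0712 * 49)
S = 4.4231 g/L

4.4231 g/L


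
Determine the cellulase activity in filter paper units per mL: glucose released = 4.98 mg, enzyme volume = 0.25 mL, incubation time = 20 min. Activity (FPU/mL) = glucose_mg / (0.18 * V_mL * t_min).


Activity = glucose_mg / (0.18 mg/umol * V_mL * t_min)
= 4.98 / (0.18 * 0.25 * 20)
= 5.5333 FPU/mL

5.5333 FPU/mL


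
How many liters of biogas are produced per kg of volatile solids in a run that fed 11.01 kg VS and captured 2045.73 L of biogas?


Y = V / VS
= 2045.73 / 11.01
= 185.8065 L/kg VS

185.8065 L/kg VS


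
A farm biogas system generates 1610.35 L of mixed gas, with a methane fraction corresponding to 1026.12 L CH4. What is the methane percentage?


CH4% = V_CH4 / V_total * 100
= 1026.12 / 1610.35 * 100
= 63.7203%

63.7203%


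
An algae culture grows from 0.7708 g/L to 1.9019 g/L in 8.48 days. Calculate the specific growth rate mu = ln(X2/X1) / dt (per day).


mu = ln(X2/X1) / dt
= ln(1.9019/0.7708) / 8.48
= 0.1065 per day

0.1065 per day


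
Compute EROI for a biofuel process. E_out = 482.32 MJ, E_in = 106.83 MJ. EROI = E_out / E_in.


EROI = E_out / E_in
= 482.32 / 106.83
= 4.5148

4.5148


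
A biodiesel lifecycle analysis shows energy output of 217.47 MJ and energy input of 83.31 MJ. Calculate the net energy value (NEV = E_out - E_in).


NEV = E_out - E_in
= 217.47 - 83.31
= 134.1600 MJ

134.1600 MJ


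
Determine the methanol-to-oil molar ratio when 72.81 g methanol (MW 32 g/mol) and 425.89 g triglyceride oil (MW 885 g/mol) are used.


Molar ratio = n_MeOH / n_oil = (MeOH/32) / (oil/885) = (MeOH * 885) / (32 * oil)
= (72.81 * 885) / (32 * 425.89)
= 4.7281

4.7281


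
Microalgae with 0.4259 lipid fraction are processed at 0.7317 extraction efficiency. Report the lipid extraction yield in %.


Y = lipid_content * extraction_eff * 100
= 0.4259 * 0.7317 * 100
= 31.1631%

31.1631%


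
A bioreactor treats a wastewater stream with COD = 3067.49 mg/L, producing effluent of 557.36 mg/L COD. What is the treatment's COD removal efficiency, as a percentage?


eta = (COD_in - COD_out) / COD_in * 100
= (3067.49 - 557.36) / 3067.49 * 100
= 81.8301%

81.8301%


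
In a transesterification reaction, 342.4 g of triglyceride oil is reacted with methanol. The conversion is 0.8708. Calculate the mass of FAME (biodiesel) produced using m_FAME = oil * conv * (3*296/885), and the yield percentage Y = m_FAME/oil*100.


m_FAME = oil * conv * (3 * 296 / 885) = oil * conv * (888/885)
= 342.4 * 0.8708 * 888 / 885
= 299.1726 g
Y = m_FAME / oil * 100 = conv * (888/885) * 100
= 0.8708 * 888 / 885 * 100
= 87.38%

299.1726 g FAME; Y = 87.38%


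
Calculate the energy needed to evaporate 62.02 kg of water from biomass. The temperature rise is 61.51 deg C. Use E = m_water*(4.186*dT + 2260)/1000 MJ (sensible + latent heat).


E = m_water * (4.186 * dT + 2260) / 1000
= 62.02 * (4.186 * 61.51 + 2260) / 1000
= 156.1342 MJ

156.1342 MJ


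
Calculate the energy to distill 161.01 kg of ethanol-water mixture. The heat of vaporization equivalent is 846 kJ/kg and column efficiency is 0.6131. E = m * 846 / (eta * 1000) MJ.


E = m * 846 / (eta * 1000)
= 161.01 * 846 / (0.6131 * 1000)
= 222.1733 MJ

222.1733 MJ


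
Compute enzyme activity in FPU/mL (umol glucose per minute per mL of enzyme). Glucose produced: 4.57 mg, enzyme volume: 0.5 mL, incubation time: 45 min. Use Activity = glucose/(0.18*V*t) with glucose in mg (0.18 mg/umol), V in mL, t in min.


Activity = glucose_mg / (0.18 mg/umol * V_mL * t_min)
= 4.57 / (0.18 * 0.5 * 45)
= 1.1284 FPU/mL

1.1284 FPU/mL


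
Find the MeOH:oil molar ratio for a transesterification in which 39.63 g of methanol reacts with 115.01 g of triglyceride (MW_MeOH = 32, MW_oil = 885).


Molar ratio = n_MeOH / n_oil = (MeOH/32) / (oil/885) = (MeOH * 885) / (32 * oil)
= (39.63 * 885) / (32 * 115.01)
= 9.5298

9.5298


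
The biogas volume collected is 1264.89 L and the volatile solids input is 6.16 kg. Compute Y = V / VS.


Y = V / VS
= 1264.89 / 6.16
= 205.3393 L/kg VS

205.3393 L/kg VS


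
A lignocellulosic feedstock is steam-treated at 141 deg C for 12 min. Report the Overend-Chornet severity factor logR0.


logR0 = log10(t * exp((T - 100) / 14.75))
= log10(12 * exp((141 - 100) / 14.75))
= 2.2864

2.2864


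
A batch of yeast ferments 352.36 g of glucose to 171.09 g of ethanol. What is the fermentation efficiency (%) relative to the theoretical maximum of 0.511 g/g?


Fermentation efficiency = (actual / (0.511 * glucose)) * 100
= (171.09 / (0.511 * 352.36)) * 100
= 95.0205%

95.0205%


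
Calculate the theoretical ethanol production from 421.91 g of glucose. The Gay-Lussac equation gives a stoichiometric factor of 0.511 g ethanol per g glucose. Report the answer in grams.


Theoretical ethanol yield: m_EtOH = 0.511 * m_glucose
m_EtOH = 0.511 * 421.91 = 215.5960 g

215.5960 g


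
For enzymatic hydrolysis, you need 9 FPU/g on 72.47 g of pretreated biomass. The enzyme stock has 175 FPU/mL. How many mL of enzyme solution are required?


V = dosage * m_sub / activity
V = 9 * 72.47 / 175
V = 3.7270 mL

3.7270 mL


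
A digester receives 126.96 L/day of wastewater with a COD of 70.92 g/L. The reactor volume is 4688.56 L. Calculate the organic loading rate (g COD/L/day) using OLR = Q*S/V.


OLR = Q * S / V
= 126.96 * 70.92 / 4688.56
= 1.9204 g/L/day

1.9204 g/L/day


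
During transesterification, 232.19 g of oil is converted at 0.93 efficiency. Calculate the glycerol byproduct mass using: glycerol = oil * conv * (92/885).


glycerol = oil * conv * (92/885)
= 232.19 * 0.93 * 92 / 885
= 22.4477 g

22.4477 g


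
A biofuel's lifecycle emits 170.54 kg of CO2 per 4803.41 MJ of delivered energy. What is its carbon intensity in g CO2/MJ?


CI = CO2 * 1000 / E
= 170.54 * 1000 / 4803.41
= 35.5039 g CO2/MJ

35.5039 g CO2/MJ


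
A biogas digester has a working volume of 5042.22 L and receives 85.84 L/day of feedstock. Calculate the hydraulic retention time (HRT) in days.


HRT = V / Q
= 5042.22 / 85.84
= 58.7397 days

58.7397 days


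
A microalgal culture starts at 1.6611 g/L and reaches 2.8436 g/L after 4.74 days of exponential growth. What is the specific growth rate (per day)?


mu = ln(X2/X1) / dt
= ln(2.8436/1.6611) / 4.74
= 0.1134 per day

0.1134 per day


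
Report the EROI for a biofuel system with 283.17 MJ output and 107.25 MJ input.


EROI = E_out / E_in
= 283.17 / 107.25
= 2.6403

2.6403


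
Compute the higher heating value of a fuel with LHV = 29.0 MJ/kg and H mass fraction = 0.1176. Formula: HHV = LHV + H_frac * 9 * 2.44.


HHV = LHV + H_frac * 9 * 2.44
= 29.0 + 0.1176 * 9 * 2.44
= 31.5825 MJ/kg

31.5825 MJ/kg


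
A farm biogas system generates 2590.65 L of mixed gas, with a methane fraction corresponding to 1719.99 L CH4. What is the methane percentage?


CH4% = V_CH4 / V_total * 100
= 1719.99 / 2590.65 * 100
= 66.3922%

66.3922%


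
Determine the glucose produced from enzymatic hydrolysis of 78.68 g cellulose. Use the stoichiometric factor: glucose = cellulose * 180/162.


glucose = cellulose * 180/162
= 78.68 * 180/162
= 87.4222 g

87.4222 g


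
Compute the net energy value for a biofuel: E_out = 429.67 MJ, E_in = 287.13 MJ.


NEV = E_out - E_in
= 429.67 - 287.13
= 142.5400 MJ

142.5400 MJ


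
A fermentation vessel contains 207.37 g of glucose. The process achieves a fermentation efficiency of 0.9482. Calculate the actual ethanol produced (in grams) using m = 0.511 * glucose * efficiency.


Actual ethanol: m = 0.511 * 207.37 * 0.9482
m = 100.4770 g

100.4770 g


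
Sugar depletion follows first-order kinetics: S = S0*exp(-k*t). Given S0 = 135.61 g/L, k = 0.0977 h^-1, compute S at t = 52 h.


S = S0 * exp(-k * t)
S = 135.61 * exp(-0.0977 * 52)
S = 0.8431 g/L

0.8431 g/L


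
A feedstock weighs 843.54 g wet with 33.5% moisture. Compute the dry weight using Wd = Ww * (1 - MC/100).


Wd = Ww * (1 - MC/100)
= 843.54 * (1 - 33.5/100)
= 560.9541 g

560.9541 g


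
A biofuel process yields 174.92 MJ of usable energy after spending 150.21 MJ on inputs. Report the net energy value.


NEV = E_out - E_in
= 174.92 - 150.21
= 24.7100 MJ

24.7100 MJ


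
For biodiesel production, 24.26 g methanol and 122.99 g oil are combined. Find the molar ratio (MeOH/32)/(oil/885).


Molar ratio = n_MeOH / n_oil = (MeOH/32) / (oil/885) = (MeOH * 885) / (32 * oil)
= (24.26 * 885) / (32 * 122.99)
= 5.4552

5.4552


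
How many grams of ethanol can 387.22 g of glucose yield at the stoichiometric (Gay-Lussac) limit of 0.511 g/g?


Theoretical ethanol yield: m_EtOH = 0.511 * m_glucose
m_EtOH = 0.511 * 387.22 = 197.8694 g

197.8694 g


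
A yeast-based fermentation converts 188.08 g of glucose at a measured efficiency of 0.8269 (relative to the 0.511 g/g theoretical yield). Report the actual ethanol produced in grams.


Actual ethanol: m = 0.511 * 188.08 * 0.8269
m = 79.4724 g

79.4724 g


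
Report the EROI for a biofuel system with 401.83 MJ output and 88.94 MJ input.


EROI = E_out / E_in
= 401.83 / 88.94
= 4.5180

4.5180


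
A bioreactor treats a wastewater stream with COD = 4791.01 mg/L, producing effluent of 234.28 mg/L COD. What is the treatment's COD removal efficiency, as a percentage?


eta = (COD_in - COD_out) / COD_in * 100
= (4791.01 - 234.28) / 4791.01 * 100
= 95.1100%

95.1100%


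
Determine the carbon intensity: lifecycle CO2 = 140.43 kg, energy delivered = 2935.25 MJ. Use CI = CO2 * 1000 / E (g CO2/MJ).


CI = CO2 * 1000 / E
= 140.43 * 1000 / 2935.25
= 47.8426 g CO2/MJ

47.8426 g CO2/MJ


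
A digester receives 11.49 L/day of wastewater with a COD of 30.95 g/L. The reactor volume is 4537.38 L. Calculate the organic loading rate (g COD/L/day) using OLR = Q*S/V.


OLR = Q * S / V
= 11.49 * 30.95 / 4537.38
= 0.0784 g/L/day

0.0784 g/L/day


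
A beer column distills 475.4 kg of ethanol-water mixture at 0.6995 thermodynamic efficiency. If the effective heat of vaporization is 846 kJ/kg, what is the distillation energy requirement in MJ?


E = m * 846 / (eta * 1000)
= 475.4 * 846 / (0.6995 * 1000)
= 574.9655 MJ

574.9655 MJ


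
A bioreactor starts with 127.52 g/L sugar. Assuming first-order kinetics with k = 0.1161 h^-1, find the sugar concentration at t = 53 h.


S = S0 * exp(-k * t)
S = 127.52 * exp(-0.1161 * 53)
S = 0.2712 g/L

0.2712 g/L


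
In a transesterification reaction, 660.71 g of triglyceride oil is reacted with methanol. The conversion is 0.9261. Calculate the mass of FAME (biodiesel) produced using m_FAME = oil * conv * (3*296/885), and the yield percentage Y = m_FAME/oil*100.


m_FAME = oil * conv * (3 * 296 / 885) = oil * conv * (888/885)
= 660.71 * 0.9261 * 888 / 885
= 613.9577 g
Y = m_FAME / oil * 100 = conv * (888/885) * 100
= 0.9261 * 888 / 885 * 100
= 92.92%

613.9577 g FAME; Y = 92.92%


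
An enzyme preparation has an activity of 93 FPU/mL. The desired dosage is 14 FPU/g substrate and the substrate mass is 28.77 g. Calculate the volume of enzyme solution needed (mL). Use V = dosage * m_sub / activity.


V = dosage * m_sub / activity
V = 14 * 28.77 / 93
V = 4.3310 mL

4.3310 mL


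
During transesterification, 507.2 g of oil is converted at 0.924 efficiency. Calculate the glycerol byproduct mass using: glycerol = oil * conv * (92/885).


glycerol = oil * conv * (92/885)
= 507.2 * 0.924 * 92 / 885
= 48.7187 g

48.7187 g


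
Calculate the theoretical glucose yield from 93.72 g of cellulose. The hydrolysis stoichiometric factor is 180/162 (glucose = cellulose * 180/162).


glucose = cellulose * 180/162
= 93.72 * 180/162
= 104.1333 g

104.1333 g


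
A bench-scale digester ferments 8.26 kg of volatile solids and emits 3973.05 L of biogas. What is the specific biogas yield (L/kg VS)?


Y = V / VS
= 3973.05 / 8.26
= 480.9988 L/kg VS

480.9988 L/kg VS


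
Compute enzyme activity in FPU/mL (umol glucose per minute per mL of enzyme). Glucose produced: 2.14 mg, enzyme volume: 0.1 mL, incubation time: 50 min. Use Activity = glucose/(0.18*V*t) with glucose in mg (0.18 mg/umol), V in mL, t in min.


Activity = glucose_mg / (0.18 mg/umol * V_mL * t_min)
= 2.14 / (0.18 * 0.1 * 50)
= 2.3778 FPU/mL

2.3778 FPU/mL


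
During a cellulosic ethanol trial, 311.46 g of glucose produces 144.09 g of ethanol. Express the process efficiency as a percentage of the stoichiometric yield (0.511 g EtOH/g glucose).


Fermentation efficiency = (actual / (0.511 * glucose)) * 100
= (144.09 / (0.511 * 311.46)) * 100
= 90.5338%

90.5338%


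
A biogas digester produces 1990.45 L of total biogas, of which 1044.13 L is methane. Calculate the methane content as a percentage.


CH4% = V_CH4 / V_total * 100
= 1044.13 / 1990.45 * 100
= 52.4570%

52.4570%


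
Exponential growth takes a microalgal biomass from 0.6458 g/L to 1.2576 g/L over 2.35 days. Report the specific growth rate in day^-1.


mu = ln(X2/X1) / dt
= ln(1.2576/0.6458) / 2.35
= 0.2836 per day

0.2836 per day


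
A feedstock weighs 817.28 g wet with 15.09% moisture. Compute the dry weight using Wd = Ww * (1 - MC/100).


Wd = Ww * (1 - MC/100)
= 817.28 * (1 - 15.09/100)
= 693.9524 g

693.9524 g


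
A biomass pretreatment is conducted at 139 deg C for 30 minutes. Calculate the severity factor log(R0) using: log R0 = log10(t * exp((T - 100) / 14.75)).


logR0 = log10(t * exp((T - 100) / 14.75))
= log10(30 * exp((139 - 100) / 14.75))
= 2.6254

2.6254


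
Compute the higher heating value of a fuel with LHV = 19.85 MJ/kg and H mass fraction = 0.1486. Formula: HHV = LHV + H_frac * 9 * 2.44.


HHV = LHV + H_frac * 9 * 2.44
= 19.85 + 0.1486 * 9 * 2.44
= 23.1133 MJ/kg

23.1133 MJ/kg


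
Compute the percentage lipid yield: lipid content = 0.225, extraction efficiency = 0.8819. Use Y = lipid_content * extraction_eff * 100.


Y = lipid_content * extraction_eff * 100
= 0.225 * 0.8819 * 100
= 19.8428%

19.8428%


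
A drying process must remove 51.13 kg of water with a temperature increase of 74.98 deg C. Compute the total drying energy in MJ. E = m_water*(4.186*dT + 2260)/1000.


E = m_water * (4.186 * dT + 2260) / 1000
= 51.13 * (4.186 * 74.98 + 2260) / 1000
= 131.6018 MJ

131.6018 MJ


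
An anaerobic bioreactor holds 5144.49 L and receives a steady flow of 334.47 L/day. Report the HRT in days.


HRT = V / Q
= 5144.49 / 334.47
= 15.3810 days

15.3810 days


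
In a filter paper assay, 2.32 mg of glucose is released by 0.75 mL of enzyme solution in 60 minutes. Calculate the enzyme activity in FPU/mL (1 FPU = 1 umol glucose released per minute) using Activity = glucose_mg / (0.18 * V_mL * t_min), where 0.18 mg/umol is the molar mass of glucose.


Activity = glucose_mg / (0.18 mg/umol * V_mL * t_min)
= 2.32 / (0.18 * 0.75 * 60)
= 0.2864 FPU/mL

0.2864 FPU/mL


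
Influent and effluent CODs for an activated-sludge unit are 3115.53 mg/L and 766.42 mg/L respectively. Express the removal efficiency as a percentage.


eta = (COD_in - COD_out) / COD_in * 100
= (3115.53 - 766.42) / 3115.53 * 100
= 75.4000%

75.4000%


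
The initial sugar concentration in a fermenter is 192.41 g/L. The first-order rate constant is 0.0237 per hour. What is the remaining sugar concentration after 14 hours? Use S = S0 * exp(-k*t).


S = S0 * exp(-k * t)
S = 192.41 * exp(-0.0237 * 14)
S = 138.0793 g/L

138.0793 g/L


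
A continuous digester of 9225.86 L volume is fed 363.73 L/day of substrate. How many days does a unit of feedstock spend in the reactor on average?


HRT = V / Q
= 9225.86 / 363.73
= 25.3646 days

25.3646 days


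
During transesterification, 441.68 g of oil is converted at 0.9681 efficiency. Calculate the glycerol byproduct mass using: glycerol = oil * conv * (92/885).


glycerol = oil * conv * (92/885)
= 441.68 * 0.9681 * 92 / 885
= 44.4501 g

44.4501 g


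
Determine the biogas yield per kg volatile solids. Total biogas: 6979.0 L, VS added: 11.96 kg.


Y = V / VS
= 6979.0 / 11.96
= 583.5284 L/kg VS

583.5284 L/kg VS


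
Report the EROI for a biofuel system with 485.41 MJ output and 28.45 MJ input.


EROI = E_out / E_in
= 485.41 / 28.45
= 17.0619

17.0619


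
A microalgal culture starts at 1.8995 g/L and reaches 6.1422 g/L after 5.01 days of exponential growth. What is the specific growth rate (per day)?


mu = ln(X2/X1) / dt
= ln(6.1422/1.8995) / 5.01
= 0.2342 per day

0.2342 per day


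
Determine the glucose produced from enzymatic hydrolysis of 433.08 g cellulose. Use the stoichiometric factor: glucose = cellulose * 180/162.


glucose = cellulose * 180/162
= 433.08 * 180/162
= 481.2000 g

481.2000 g


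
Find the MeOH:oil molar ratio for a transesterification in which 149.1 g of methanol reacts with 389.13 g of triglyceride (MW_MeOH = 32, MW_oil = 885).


Molar ratio = n_MeOH / n_oil = (MeOH/32) / (oil/885) = (MeOH * 885) / (32 * oil)
= (149.1 * 885) / (32 * 389.13)
= 10.5968

10.5968


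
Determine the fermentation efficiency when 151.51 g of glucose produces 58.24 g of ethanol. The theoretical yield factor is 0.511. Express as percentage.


Fermentation efficiency = (actual / (0.511 * glucose)) * 100
= (58.24 / (0.511 * 151.51)) * 100
= 75.2245%

75.2245%


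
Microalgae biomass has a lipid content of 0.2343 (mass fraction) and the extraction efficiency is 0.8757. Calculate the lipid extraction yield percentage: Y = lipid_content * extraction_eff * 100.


Y = lipid_content * extraction_eff * 100
= 0.2343 * 0.8757 * 100
= 20.5177%

20.5177%


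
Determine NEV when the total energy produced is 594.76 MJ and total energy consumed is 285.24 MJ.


NEV = E_out - E_in
= 594.76 - 285.24
= 309.5200 MJ

309.5200 MJ


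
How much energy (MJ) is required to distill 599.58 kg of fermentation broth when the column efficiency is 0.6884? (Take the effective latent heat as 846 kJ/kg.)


E = m * 846 / (eta * 1000)
= 599.58 * 846 / (0.6884 * 1000)
= 736.8458 MJ

736.8458 MJ


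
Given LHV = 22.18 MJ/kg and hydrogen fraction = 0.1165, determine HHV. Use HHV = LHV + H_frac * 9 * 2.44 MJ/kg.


HHV = LHV + H_frac * 9 * 2.44
= 22.18 + 0.1165 * 9 * 2.44
= 24.7383 MJ/kg

24.7383 MJ/kg


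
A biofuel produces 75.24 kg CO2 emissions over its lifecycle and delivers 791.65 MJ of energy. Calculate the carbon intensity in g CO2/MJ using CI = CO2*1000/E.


CI = CO2 * 1000 / E
= 75.24 * 1000 / 791.65
= 95.0420 g CO2/MJ

95.0420 g CO2/MJ


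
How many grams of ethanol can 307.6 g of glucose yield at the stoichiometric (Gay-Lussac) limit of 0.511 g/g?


Theoretical ethanol yield: m_EtOH = 0.511 * m_glucose
m_EtOH = 0.511 * 307.6 = 157.1836 g

157.1836 g


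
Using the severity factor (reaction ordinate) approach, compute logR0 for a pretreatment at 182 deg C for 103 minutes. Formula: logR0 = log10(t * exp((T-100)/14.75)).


logR0 = log10(t * exp((T - 100) / 14.75))
= log10(103 * exp((182 - 100) / 14.75))
= 4.4272

4.4272


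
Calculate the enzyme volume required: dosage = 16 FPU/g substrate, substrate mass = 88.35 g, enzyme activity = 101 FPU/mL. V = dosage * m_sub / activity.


V = dosage * m_sub / activity
V = 16 * 88.35 / 101
V = 13.9960 mL

13.9960 mL


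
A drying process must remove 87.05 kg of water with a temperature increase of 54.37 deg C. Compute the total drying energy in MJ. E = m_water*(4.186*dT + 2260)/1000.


E = m_water * (4.186 * dT + 2260) / 1000
= 87.05 * (4.186 * 54.37 + 2260) / 1000
= 216.5450 MJ

216.5450 MJ


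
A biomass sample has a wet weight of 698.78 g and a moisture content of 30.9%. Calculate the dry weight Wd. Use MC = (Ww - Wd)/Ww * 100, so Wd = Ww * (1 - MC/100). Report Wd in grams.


Wd = Ww * (1 - MC/100)
= 698.78 * (1 - 30.9/100)
= 482.8570 g

482.8570 g


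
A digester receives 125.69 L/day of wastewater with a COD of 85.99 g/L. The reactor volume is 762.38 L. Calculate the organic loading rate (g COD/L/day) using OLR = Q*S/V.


OLR = Q * S / V
= 125.69 * 85.99 / 762.38
= 14.1768 g/L/day

14.1768 g/L/day


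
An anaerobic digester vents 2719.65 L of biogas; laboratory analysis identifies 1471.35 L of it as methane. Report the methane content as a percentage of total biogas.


CH4% = V_CH4 / V_total * 100
= 1471.35 / 2719.65 * 100
= 54.1007%

54.1007%


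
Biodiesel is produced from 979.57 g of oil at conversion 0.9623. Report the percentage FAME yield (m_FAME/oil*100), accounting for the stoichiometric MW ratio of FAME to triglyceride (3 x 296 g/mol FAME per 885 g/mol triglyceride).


m_FAME = oil * conv * (3 * 296 / 885) = oil * conv * (888/885)
= 979.57 * 0.9623 * 888 / 885
= 945.8356 g
Y = m_FAME / oil * 100 = conv * (888/885) * 100
= 0.9623 * 888 / 885 * 100
= 96.56%

96.56%


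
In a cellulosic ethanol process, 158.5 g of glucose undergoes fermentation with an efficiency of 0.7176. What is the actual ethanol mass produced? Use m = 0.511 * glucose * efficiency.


Actual ethanol: m = 0.511 * 158.5 * 0.7176
m = 58.1209 g

58.1209 g


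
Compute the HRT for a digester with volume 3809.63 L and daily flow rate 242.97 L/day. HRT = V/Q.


HRT = V / Q
= 3809.63 / 242.97
= 15.6794 days

15.6794 days


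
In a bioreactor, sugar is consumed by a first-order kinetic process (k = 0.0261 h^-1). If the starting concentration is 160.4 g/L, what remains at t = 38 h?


S = S0 * exp(-k * t)
S = 160.4 * exp(-0.0261 * 38)
S = 59.4937 g/L

59.4937 g/L


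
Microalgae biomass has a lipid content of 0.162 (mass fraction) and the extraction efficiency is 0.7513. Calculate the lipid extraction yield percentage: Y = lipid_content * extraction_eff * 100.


Y = lipid_content * extraction_eff * 100
= 0.162 * 0.7513 * 100
= 12.1711%

12.1711%


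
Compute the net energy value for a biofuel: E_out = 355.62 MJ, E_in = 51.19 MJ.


NEV = E_out - E_in
= 355.62 - 51.19
= 304.4300 MJ

304.4300 MJ


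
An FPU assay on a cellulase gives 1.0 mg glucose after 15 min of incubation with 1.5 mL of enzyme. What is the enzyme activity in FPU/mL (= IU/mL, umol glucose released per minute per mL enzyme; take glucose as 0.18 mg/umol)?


Activity = glucose_mg / (0.18 mg/umol * V_mL * t_min)
= 1.0 / (0.18 * 1.5 * 15)
= 0.2469 FPU/mL

0.2469 FPU/mL


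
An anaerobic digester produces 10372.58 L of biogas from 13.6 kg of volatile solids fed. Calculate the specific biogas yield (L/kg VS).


Y = V / VS
= 10372.58 / 13.6
= 762.6897 L/kg VS

762.6897 L/kg VS


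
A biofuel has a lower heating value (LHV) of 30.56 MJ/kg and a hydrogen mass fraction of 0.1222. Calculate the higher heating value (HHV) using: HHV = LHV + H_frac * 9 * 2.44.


HHV = LHV + H_frac * 9 * 2.44
= 30.56 + 0.1222 * 9 * 2.44
= 33.2435 MJ/kg

33.2435 MJ/kg


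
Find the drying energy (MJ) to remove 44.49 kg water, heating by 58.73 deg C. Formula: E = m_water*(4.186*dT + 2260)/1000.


E = m_water * (4.186 * dT + 2260) / 1000
= 44.49 * (4.186 * 58.73 + 2260) / 1000
= 111.4850 MJ

111.4850 MJ


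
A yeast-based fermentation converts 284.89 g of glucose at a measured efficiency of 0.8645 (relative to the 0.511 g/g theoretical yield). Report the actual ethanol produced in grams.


Actual ethanol: m = 0.511 * 284.89 * 0.8645
m = 125.8529 g

125.8529 g


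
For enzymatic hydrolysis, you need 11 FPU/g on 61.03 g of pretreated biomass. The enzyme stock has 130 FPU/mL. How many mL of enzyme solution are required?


V = dosage * m_sub / activity
V = 11 * 61.03 / 130
V = 5.1641 mL

5.1641 mL


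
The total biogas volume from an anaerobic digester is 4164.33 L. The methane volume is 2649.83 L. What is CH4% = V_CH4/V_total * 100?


CH4% = V_CH4 / V_total * 100
= 2649.83 / 4164.33 * 100
= 63.6316%

63.6316%


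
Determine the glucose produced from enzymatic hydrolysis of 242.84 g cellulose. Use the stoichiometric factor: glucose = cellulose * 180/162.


glucose = cellulose * 180/162
= 242.84 * 180/162
= 269.8222 g

269.8222 g


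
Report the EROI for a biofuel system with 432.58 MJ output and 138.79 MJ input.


EROI = E_out / E_in
= 432.58 / 138.79
= 3.1168

3.1168


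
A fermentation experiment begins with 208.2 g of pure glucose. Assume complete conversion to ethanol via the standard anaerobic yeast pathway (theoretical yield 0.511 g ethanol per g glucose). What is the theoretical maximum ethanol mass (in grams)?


Theoretical ethanol yield: m_EtOH = 0.511 * m_glucose
m_EtOH = 0.511 * 208.2 = 106.3902 g

106.3902 g


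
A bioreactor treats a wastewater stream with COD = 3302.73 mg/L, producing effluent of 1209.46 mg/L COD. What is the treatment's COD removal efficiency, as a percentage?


eta = (COD_in - COD_out) / COD_in * 100
= (3302.73 - 1209.46) / 3302.73 * 100
= 63.3800%

63.3800%


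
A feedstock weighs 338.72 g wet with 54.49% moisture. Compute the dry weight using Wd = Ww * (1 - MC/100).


Wd = Ww * (1 - MC/100)
= 338.72 * (1 - 54.49/100)
= 154.1515 g

154.1515 g


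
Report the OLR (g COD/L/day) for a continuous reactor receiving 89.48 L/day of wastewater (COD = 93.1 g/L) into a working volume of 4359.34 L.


OLR = Q * S / V
= 89.48 * 93.1 / 4359.34
= 1.9110 g/L/day

1.9110 g/L/day


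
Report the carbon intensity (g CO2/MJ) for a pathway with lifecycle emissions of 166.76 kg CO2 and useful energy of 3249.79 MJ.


CI = CO2 * 1000 / E
= 166.76 * 1000 / 3249.79
= 51.3141 g CO2/MJ

51.3141 g CO2/MJ


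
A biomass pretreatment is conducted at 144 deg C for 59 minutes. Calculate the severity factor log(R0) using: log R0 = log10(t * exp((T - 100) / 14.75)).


logR0 = log10(t * exp((T - 100) / 14.75))
= log10(59 * exp((144 - 100) / 14.75))
= 3.0664

3.0664


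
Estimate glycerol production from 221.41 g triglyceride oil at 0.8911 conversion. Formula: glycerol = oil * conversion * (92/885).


glycerol = oil * conv * (92/885)
= 221.41 * 0.8911 * 92 / 885
= 20.5101 g

20.5101 g


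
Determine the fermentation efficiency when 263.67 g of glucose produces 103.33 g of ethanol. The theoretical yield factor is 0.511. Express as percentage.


Fermentation efficiency = (actual / (0.511 * glucose)) * 100
= (103.33 / (0.511 * 263.67)) * 100
= 76.6911%

76.6911%


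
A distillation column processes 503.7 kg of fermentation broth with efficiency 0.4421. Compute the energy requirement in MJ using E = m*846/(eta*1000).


E = m * 846 / (eta * 1000)
= 503.7 * 846 / (0.4421 * 1000)
= 963.8774 MJ

963.8774 MJ


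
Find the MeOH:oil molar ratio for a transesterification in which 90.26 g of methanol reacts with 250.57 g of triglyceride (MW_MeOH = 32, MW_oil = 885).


Molar ratio = n_MeOH / n_oil = (MeOH/32) / (oil/885) = (MeOH * 885) / (32 * oil)
= (90.26 * 885) / (32 * 250.57)
= 9.9623

9.9623


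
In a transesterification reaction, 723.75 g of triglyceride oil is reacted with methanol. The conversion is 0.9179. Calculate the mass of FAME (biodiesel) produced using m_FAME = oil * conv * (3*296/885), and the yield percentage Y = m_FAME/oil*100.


m_FAME = oil * conv * (3 * 296 / 885) = oil * conv * (888/885)
= 723.75 * 0.9179 * 888 / 885
= 666.5821 g
Y = m_FAME / oil * 100 = conv * (888/885) * 100
= 0.9179 * 888 / 885 * 100
= 92.10%

666.5821 g FAME; Y = 92.10%


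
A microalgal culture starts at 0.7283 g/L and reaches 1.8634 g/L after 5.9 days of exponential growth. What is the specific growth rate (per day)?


mu = ln(X2/X1) / dt
= ln(1.8634/0.7283) / 5.9
= 0.1592 per day

0.1592 per day


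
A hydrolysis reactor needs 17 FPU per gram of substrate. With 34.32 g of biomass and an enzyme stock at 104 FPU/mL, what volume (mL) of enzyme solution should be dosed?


V = dosage * m_sub / activity
V = 17 * 34.32 / 104
V = 5.6100 mL

5.6100 mL


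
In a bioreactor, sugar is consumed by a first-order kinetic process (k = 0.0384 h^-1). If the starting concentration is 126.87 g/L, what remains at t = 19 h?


S = S0 * exp(-k * t)
S = 126.87 * exp(-0.0384 * 19)
S = 61.1643 g/L

61.1643 g/L


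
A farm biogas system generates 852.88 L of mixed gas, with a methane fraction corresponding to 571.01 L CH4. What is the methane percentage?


CH4% = V_CH4 / V_total * 100
= 571.01 / 852.88 * 100
= 66.9508%

66.9508%


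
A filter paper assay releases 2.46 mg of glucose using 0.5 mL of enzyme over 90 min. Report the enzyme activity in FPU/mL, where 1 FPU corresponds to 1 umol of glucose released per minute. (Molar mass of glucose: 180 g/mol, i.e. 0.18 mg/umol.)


Activity = glucose_mg / (0.18 mg/umol * V_mL * t_min)
= 2.46 / (0.18 * 0.5 * 90)
= 0.3037 FPU/mL

0.3037 FPU/mL


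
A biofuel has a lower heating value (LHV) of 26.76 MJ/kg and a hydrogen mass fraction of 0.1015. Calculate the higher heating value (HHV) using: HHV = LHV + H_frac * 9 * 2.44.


HHV = LHV + H_frac * 9 * 2.44
= 26.76 + 0.1015 * 9 * 2.44
= 28.9889 MJ/kg

28.9889 MJ/kg


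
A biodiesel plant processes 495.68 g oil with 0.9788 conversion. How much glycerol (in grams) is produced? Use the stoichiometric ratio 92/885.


glycerol = oil * conv * (92/885)
= 495.68 * 0.9788 * 92 / 885
= 50.4359 g

50.4359 g


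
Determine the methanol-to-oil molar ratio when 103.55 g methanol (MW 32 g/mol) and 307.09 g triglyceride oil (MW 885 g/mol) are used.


Molar ratio = n_MeOH / n_oil = (MeOH/32) / (oil/885) = (MeOH * 885) / (32 * oil)
= (103.55 * 885) / (32 * 307.09)
= 9.3256

9.3256


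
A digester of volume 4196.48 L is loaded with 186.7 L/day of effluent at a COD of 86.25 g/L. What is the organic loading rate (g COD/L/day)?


OLR = Q * S / V
= 186.7 * 86.25 / 4196.48
= 3.8372 g/L/day

3.8372 g/L/day


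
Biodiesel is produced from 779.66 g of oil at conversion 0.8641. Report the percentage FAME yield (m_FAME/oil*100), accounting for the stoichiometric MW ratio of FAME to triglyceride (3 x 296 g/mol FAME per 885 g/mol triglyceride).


m_FAME = oil * conv * (3 * 296 / 885) = oil * conv * (888/885)
= 779.66 * 0.8641 * 888 / 885
= 675.9879 g
Y = m_FAME / oil * 100 = conv * (888/885) * 100
= 0.8641 * 888 / 885 * 100
= 86.70%

86.70%


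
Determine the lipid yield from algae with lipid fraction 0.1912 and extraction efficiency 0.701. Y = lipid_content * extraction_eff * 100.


Y = lipid_content * extraction_eff * 100
= 0.1912 * 0.701 * 100
= 13.4031%

13.4031%


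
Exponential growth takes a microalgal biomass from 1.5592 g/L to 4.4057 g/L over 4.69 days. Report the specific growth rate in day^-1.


mu = ln(X2/X1) / dt
= ln(4.4057/1.5592) / 4.69
= 0.2215 per day

0.2215 per day


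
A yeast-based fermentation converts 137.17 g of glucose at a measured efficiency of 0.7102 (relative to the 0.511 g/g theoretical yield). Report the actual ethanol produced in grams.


Actual ethanol: m = 0.511 * 137.17 * 0.7102
m = 49.7807 g

49.7807 g


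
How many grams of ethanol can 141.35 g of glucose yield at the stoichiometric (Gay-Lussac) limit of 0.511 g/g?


Theoretical ethanol yield: m_EtOH = 0.511 * m_glucose
m_EtOH = 0.511 * 141.35 = 72.2298 g

72.2298 g


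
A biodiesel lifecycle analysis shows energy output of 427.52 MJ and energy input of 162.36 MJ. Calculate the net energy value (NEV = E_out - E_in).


NEV = E_out - E_in
= 427.52 - 162.36
= 265.1600 MJ

265.1600 MJ


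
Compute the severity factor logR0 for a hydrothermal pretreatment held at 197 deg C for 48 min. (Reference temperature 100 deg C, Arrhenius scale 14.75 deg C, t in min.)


logR0 = log10(t * exp((T - 100) / 14.75))
= log10(48 * exp((197 - 100) / 14.75))
= 4.5373

4.5373


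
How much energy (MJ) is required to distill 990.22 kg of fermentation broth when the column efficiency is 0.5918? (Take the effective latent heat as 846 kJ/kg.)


E = m * 846 / (eta * 1000)
= 990.22 * 846 / (0.5918 * 1000)
= 1415.5561 MJ

1415.5561 MJ


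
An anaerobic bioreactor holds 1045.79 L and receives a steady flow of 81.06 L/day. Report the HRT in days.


HRT = V / Q
= 1045.79 / 81.06
= 12.9014 days

12.9014 days


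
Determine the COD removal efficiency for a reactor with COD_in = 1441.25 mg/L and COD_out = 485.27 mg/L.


eta = (COD_in - COD_out) / COD_in * 100
= (1441.25 - 485.27) / 1441.25 * 100
= 66.3299%

66.3299%


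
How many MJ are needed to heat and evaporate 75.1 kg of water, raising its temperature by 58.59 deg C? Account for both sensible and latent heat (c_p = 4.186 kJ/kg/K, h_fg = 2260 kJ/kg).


E = m_water * (4.186 * dT + 2260) / 1000
= 75.1 * (4.186 * 58.59 + 2260) / 1000
= 188.1449 MJ

188.1449 MJ


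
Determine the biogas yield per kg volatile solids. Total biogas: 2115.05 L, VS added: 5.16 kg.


Y = V / VS
= 2115.05 / 5.16
= 409.8934 L/kg VS

409.8934 L/kg VS


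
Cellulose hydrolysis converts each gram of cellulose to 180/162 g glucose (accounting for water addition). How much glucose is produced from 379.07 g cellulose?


glucose = cellulose * 180/162
= 379.07 * 180/162
= 421.1889 g

421.1889 g


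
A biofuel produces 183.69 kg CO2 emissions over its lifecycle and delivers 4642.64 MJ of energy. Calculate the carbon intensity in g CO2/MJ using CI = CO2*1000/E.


CI = CO2 * 1000 / E
= 183.69 * 1000 / 4642.64
= 39.5659 g CO2/MJ

39.5659 g CO2/MJ


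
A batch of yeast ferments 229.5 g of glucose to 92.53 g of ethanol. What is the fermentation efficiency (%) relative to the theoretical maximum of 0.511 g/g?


Fermentation efficiency = (actual / (0.511 * glucose)) * 100
= (92.53 / (0.511 * 229.5)) * 100
= 78.9004%

78.9004%


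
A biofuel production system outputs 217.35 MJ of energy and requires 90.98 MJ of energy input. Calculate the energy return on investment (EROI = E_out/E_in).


EROI = E_out / E_in
= 217.35 / 90.98
= 2.3890

2.3890
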